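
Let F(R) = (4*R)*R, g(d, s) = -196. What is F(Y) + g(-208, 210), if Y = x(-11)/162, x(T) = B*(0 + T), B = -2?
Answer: -1285472/6561 ≈ -195.93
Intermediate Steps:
x(T) = -2*T (x(T) = -2*(0 + T) = -2*T)
Y = 11/81 (Y = -2*(-11)/162 = 22*(1/162) = 11/81 ≈ 0.13580)
F(R) = 4*R²
F(Y) + g(-208, 210) = 4*(11/81)² - 196 = 4*(121/6561) - 196 = 484/6561 - 196 = -1285472/6561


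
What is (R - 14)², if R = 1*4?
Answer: 100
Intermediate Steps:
R = 4
(R - 14)² = (4 - 14)² = (-10)² = 100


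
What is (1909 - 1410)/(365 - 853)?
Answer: -499/488 ≈ -1.0225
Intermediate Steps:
(1909 - 1410)/(365 - 853) = 499/(-488) = 499*(-1/488) = -499/488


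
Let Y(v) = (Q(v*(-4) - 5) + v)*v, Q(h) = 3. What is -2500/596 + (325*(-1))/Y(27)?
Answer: -110935/24138 ≈ -4.5959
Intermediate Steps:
Y(v) = v*(3 + v) (Y(v) = (3 + v)*v = v*(3 + v))
-2500/596 + (325*(-1))/Y(27) = -2500/596 + (325*(-1))/((27*(3 + 27))) = -2500*1/596 - 325/(27*30) = -625/149 - 325/810 = -625/149 - 325*1/810 = -625/149 - 65/162 = -110935/24138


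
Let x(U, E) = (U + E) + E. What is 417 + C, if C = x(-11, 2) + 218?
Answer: 628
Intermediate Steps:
x(U, E) = U + 2*E (x(U, E) = (E + U) + E = U + 2*E)
C = 211 (C = (-11 + 2*2) + 218 = (-11 + 4) + 218 = -7 + 218 = 211)
417 + C = 417 + 211 = 628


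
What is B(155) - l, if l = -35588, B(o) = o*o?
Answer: 59613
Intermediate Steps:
B(o) = o²
B(155) - l = 155² - 1*(-35588) = 24025 + 35588 = 59613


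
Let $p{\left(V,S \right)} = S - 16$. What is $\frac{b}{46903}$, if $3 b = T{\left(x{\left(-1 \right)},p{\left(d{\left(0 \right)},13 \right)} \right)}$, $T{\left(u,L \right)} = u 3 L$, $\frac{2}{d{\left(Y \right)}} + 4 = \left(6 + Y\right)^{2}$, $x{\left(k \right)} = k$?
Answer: $\frac{3}{46903} \approx 6.3962 \cdot 10^{-5}$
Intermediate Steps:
$d{\left(Y \right)} = \frac{2}{-4 + \left(6 + Y\right)^{2}}$
$p{\left(V,S \right)} = -16 + S$
$T{\left(u,L \right)} = 3 L u$ ($T{\left(u,L \right)} = 3 u L = 3 L u$)
$b = 3$ ($b = \frac{3 \left(-16 + 13\right) \left(-1\right)}{3} = \frac{3 \left(-3\right) \left(-1\right)}{3} = \frac{1}{3} \cdot 9 = 3$)
$\frac{b}{46903} = \frac{3}{46903}$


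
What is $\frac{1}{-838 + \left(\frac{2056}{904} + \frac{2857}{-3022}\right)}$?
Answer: $- \frac{341486}{285711455} \approx -0.0011952$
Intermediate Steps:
$\frac{1}{-838 + \left(\frac{2056}{904} + \frac{2857}{-3022}\right)} = \frac{1}{-838 + \left(2056 \cdot \frac{1}{904} + 2857 \left(- \frac{1}{3022}\right)\right)} = \frac{1}{-838 + \left(\frac{257}{113} - \frac{2857}{3022}\right)} = \frac{1}{-838 + \frac{453813}{341486}} = \frac{1}{- \frac{285711455}{341486}} = - \frac{341486}{285711455}$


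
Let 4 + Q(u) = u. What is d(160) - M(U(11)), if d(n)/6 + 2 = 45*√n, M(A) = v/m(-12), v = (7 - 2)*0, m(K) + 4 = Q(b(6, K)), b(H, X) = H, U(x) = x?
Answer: -12 + 1080*√10 ≈ 3403.3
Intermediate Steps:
Q(u) = -4 + u
m(K) = -2 (m(K) = -4 + (-4 + 6) = -4 + 2 = -2)
v = 0 (v = 5*0 = 0)
M(A) = 0 (M(A) = 0/(-2) = 0*(-½) = 0)
d(n) = -12 + 270*√n (d(n) = -12 + 6*(45*√n) = -12 + 270*√n)
d(160) - M(U(11)) = (-12 + 270*√160) - 1*0 = (-12 + 270*(4*√10)) + 0 = (-12 + 1080*√10) + 0 = -12 + 1080*√10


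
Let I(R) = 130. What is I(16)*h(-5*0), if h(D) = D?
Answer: 0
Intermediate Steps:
I(16)*h(-5*0) = 130*(-5*0) = 130*0 = 0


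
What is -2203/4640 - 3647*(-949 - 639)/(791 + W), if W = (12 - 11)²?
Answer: 3358814783/459360 ≈ 7311.9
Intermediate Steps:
W = 1 (W = 1² = 1)
-2203/4640 - 3647*(-949 - 639)/(791 + W) = -2203/4640 - 3647*(-949 - 639)/(791 + 1) = -2203*1/4640 - 3647/(792/(-1588)) = -2203/4640 - 3647/(792*(-1/1588)) = -2203/4640 - 3647/(-198/397) = -2203/4640 - 3647*(-397/198) = -2203/4640 + 1447859/198 = 3358814783/459360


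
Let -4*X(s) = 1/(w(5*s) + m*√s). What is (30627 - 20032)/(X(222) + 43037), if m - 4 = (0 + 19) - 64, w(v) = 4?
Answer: 2722481900641360/11058749746597247 - 1737580*√222/11058749746597247 ≈ 0.24618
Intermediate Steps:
m = -41 (m = 4 + ((0 + 19) - 64) = 4 + (19 - 64) = 4 - 45 = -41)
X(s) = -1/(4*(4 - 41*√s))
(30627 - 20032)/(X(222) + 43037) = (30627 - 20032)/(1/(4*(-4 + 41*√222)) + 43037) = 10595/(43037 + 1/(4*(-4 + 41*√222)))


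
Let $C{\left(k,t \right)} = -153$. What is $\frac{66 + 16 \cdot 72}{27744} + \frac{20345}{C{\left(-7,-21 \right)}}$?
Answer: $- \frac{5532013}{41616} \approx -132.93$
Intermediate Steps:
$\frac{66 + 16 \cdot 72}{27744} + \frac{20345}{C{\left(-7,-21 \right)}} = \frac{66 + 16 \cdot 72}{27744} + \frac{20345}{-153} = \left(66 + 1152\right) \frac{1}{27744} + 20345 \left(- \frac{1}{153}\right) = 1218 \cdot \frac{1}{27744} - \frac{20345}{153} = \frac{203}{4624} - \frac{20345}{153} = - \frac{5532013}{41616}$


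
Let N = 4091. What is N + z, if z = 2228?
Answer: 6319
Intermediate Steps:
N + z = 4091 + 2228 = 6319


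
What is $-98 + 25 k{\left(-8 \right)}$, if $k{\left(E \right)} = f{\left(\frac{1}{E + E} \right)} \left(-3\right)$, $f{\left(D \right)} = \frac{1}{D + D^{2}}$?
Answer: $1182$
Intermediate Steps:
$k{\left(E \right)} = - \frac{6 E}{1 + \frac{1}{2 E}}$ ($k{\left(E \right)} = \frac{1}{\frac{1}{E + E} \left(1 + \frac{1}{E + E}\right)} \left(-3\right) = \frac{1}{\frac{1}{2 E} \left(1 + \frac{1}{2 E}\right)} \left(-3\right) = \frac{2 E}{1 + \frac{1}{2 E}} \left(-3\right) = - \frac{6 E}{1 + \frac{1}{2 E}}$)
$-98 + 25 k{\left(-8 \right)} = -98 + 25 \left(- \frac{12 \left(-8\right)^{2}}{1 + 2 \left(-8\right)}\right) = -98 + 25 \left(\left(-12\right) 64 \frac{1}{1 - 16}\right) = -98 + 25 \left(\left(-12\right) 64 \frac{1}{-15}\right) = -98 + 25 \left(\left(-12\right) 64 \left(- \frac{1}{15}\right)\right) = -98 + 25 \cdot \frac{256}{5} = -98 + 1280 = 1182$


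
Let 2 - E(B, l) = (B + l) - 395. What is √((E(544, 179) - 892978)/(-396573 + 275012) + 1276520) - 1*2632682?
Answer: -2632682 + 4*√1178958910426154/121561 ≈ -2.6316e+6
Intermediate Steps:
E(B, l) = 397 - B - l (E(B, l) = 2 - ((B + l) - 395) = 2 - (-395 + B + l) = 2 + (395 - B - l) = 397 - B - l)
√((E(544, 179) - 892978)/(-396573 + 275012) + 1276520) - 1*2632682 = √(((397 - 1*544 - 1*179) - 892978)/(-396573 + 275012) + 1276520) - 1*2632682 = √(((397 - 544 - 179) - 892978)/(-121561) + 1276520) - 2632682 = √((-326 - 892978)*(-1/121561) + 1276520) - 2632682 = √(-893304*(-1/121561) + 1276520) - 2632682 = √(893304/121561 + 1276520) - 2632682 = √(155175941024/121561) - 2632682 = 4*√1178958910426154/121561 - 2632682 = -2632682 + 4*√1178958910426154/121561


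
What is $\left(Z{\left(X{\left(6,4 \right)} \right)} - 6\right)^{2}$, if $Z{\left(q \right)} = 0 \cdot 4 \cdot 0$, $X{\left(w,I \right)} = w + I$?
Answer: $36$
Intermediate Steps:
$X{\left(w,I \right)} = I + w$
$Z{\left(q \right)} = 0$ ($Z{\left(q \right)} = 0 \cdot 0 = 0$)
$\left(Z{\left(X{\left(6,4 \right)} \right)} - 6\right)^{2} = \left(0 - 6\right)^{2} = \left(-6\right)^{2} = 36$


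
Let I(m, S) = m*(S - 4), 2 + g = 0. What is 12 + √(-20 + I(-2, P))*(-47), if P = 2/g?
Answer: 12 - 47*I*√10 ≈ 12.0 - 148.63*I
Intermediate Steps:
g = -2 (g = -2 + 0 = -2)
P = -1 (P = 2/(-2) = 2*(-½) = -1)
I(m, S) = m*(-4 + S)
12 + √(-20 + I(-2, P))*(-47) = 12 + √(-20 - 2*(-4 - 1))*(-47) = 12 + √(-20 - 2*(-5))*(-47) = 12 + √(-20 + 10)*(-47) = 12 + √(-10)*(-47) = 12 + (I*√10)*(-47) = 12 - 47*I*√10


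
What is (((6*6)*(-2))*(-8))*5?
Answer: 2880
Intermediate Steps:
(((6*6)*(-2))*(-8))*5 = ((36*(-2))*(-8))*5 = -72*(-8)*5 = 576*5 = 2880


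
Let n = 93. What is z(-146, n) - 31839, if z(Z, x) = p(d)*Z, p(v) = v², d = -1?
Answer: -31985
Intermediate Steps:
z(Z, x) = Z (z(Z, x) = (-1)²*Z = 1*Z = Z)
z(-146, n) - 31839 = -146 - 31839 = -31985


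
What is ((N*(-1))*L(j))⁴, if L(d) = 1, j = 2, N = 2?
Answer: 16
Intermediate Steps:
((N*(-1))*L(j))⁴ = ((2*(-1))*1)⁴ = (-2*1)⁴ = (-2)⁴ = 16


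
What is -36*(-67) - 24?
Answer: 2388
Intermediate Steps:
-36*(-67) - 24 = 2412 - 24 = 2388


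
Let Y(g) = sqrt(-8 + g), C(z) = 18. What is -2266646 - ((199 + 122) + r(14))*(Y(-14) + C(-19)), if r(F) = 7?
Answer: -2272550 - 328*I*sqrt(22) ≈ -2.2726e+6 - 1538.5*I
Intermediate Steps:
-2266646 - ((199 + 122) + r(14))*(Y(-14) + C(-19)) = -2266646 - ((199 + 122) + 7)*(sqrt(-8 - 14) + 18) = -2266646 - (321 + 7)*(sqrt(-22) + 18) = -2266646 - 328*(I*sqrt(22) + 18) = -2266646 - 328*(18 + I*sqrt(22)) = -2266646 - (5904 + 328*I*sqrt(22)) = -2266646 + (-5904 - 328*I*sqrt(22)) = -2272550 - 328*I*sqrt(22)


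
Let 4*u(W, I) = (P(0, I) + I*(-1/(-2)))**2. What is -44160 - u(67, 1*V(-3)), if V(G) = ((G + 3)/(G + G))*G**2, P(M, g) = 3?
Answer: -176649/4 ≈ -44162.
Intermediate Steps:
V(G) = G*(3 + G)/2 (V(G) = ((3 + G)/((2*G)))*G**2 = ((3 + G)*(1/(2*G)))*G**2 = ((3 + G)/(2*G))*G**2 = G*(3 + G)/2)
u(W, I) = (3 + I/2)**2/4 (u(W, I) = (3 + I*(-1/(-2)))**2/4 = (3 + I*(-1*(-1/2)))**2/4 = (3 + I*(1/2))**2/4 = (3 + I/2)**2/4)
-44160 - u(67, 1*V(-3)) = -44160 - (6 + 1*((1/2)*(-3)*(3 - 3)))**2/16 = -44160 - (6 + 1*((1/2)*(-3)*0))**2/16 = -44160 - (6 + 1*0)**2/16 = -44160 - (6 + 0)**2/16 = -44160 - 6**2/16 = -44160 - 36/16 = -44160 - 1*9/4 = -44160 - 9/4 = -176649/4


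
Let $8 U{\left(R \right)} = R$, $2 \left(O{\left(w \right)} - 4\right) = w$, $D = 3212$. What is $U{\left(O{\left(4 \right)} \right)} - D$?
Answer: $- \frac{12845}{4} \approx -3211.3$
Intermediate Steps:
$O{\left(w \right)} = 4 + \frac{w}{2}$
$U{\left(R \right)} = \frac{R}{8}$
$U{\left(O{\left(4 \right)} \right)} - D = \frac{4 + \frac{1}{2} \cdot 4}{8} - 3212 = \frac{4 + 2}{8} - 3212 = \frac{1}{8} \cdot 6 - 3212 = \frac{3}{4} - 3212 = - \frac{12845}{4}$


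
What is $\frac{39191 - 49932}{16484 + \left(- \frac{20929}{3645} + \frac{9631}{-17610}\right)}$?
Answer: $- \frac{45963209430}{70511916341} \approx -0.65185$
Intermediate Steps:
$\frac{39191 - 49932}{16484 + \left(- \frac{20929}{3645} + \frac{9631}{-17610}\right)} = \frac{39191 - 49932}{16484 + \left(\left(-20929\right) \frac{1}{3645} + 9631 \left(- \frac{1}{17610}\right)\right)} = - \frac{10741}{16484 - \frac{26910979}{4279230}} = - \frac{10741}{\frac{70511916341}{4279230}} = \left(-10741\right) \frac{4279230}{70511916341} = - \frac{45963209430}{70511916341}$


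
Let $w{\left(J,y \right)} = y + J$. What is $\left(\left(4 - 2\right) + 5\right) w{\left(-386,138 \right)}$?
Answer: $-1736$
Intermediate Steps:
$w{\left(J,y \right)} = J + y$
$\left(\left(4 - 2\right) + 5\right) w{\left(-386,138 \right)} = \left(\left(4 - 2\right) + 5\right) \left(-386 + 138\right) = \left(2 + 5\right) \left(-248\right) = 7 \left(-248\right) = -1736$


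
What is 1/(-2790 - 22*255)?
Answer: -1/8400 ≈ -0.00011905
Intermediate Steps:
1/(-2790 - 22*255) = 1/(-2790 - 5610) = 1/(-8400) = -1/8400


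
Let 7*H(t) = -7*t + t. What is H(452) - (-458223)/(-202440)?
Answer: -26296421/67480 ≈ -389.69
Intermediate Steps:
H(t) = -6*t/7 (H(t) = (-7*t + t)/7 = (-6*t)/7 = -6*t/7)
H(452) - (-458223)/(-202440) = -6/7*452 - (-458223)/(-202440) = -2712/7 - (-458223)*(-1)/202440 = -2712/7 - 1*152741/67480 = -2712/7 - 152741/67480 = -26296421/67480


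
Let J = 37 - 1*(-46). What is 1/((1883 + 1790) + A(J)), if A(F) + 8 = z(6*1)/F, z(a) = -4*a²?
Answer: 83/304051 ≈ 0.00027298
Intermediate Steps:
J = 83 (J = 37 + 46 = 83)
A(F) = -8 - 144/F (A(F) = -8 + (-4*(6*1)²)/F = -8 + (-4*6²)/F = -8 + (-4*36)/F = -8 - 144/F)
1/((1883 + 1790) + A(J)) = 1/((1883 + 1790) + (-8 - 144/83)) = 1/(3673 + (-8 - 144*1/83)) = 1/(3673 + (-8 - 144/83)) = 1/(3673 - 808/83) = 1/(304051/83) = 83/304051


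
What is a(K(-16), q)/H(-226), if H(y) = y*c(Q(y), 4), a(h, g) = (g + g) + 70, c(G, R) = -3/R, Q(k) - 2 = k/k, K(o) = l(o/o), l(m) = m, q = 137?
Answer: 688/339 ≈ 2.0295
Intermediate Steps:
K(o) = 1 (K(o) = o/o = 1)
Q(k) = 3 (Q(k) = 2 + k/k = 2 + 1 = 3)
a(h, g) = 70 + 2*g (a(h, g) = 2*g + 70 = 70 + 2*g)
H(y) = -3*y/4 (H(y) = y*(-3/4) = -3*y/4)
a(K(-16), q)/H(-226) = (70 + 2*137)/((-3/4*(-226))) = (70 + 274)/(339/2) = 344*(2/339) = 688/339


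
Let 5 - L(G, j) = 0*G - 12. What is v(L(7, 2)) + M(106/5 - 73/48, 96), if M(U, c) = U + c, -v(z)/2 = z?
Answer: 19603/240 ≈ 81.679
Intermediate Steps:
L(G, j) = 17 (L(G, j) = 5 - (0*G - 12) = 5 - (0 - 12) = 5 - 1*(-12) = 5 + 12 = 17)
v(z) = -2*z
v(L(7, 2)) + M(106/5 - 73/48, 96) = -2*17 + ((106/5 - 73/48) + 96) = -34 + ((106*(1/5) - 73*1/48) + 96) = -34 + ((106/5 - 73/48) + 96) = -34 + (4723/240 + 96) = -34 + 27763/240 = 19603/240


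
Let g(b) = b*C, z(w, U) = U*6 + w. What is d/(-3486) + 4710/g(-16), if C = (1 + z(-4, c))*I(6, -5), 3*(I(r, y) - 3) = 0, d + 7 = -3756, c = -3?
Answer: 80207/13944 ≈ 5.7521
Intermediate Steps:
d = -3763 (d = -7 - 3756 = -3763)
I(r, y) = 3 (I(r, y) = 3 + (1/3)*0 = 3 + 0 = 3)
z(w, U) = w + 6*U (z(w, U) = 6*U + w = w + 6*U)
C = -63 (C = (1 + (-4 + 6*(-3)))*3 = (1 + (-4 - 18))*3 = (1 - 22)*3 = -21*3 = -63)
g(b) = -63*b (g(b) = b*(-63) = -63*b)
d/(-3486) + 4710/g(-16) = -3763/(-3486) + 4710/((-63*(-16))) = -3763*(-1/3486) + 4710/1008 = 3763/3486 + 4710*(1/1008) = 3763/3486 + 785/168 = 80207/13944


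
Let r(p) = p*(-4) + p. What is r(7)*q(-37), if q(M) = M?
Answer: 777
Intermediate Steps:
r(p) = -3*p (r(p) = -4*p + p = -3*p)
r(7)*q(-37) = -3*7*(-37) = -21*(-37) = 777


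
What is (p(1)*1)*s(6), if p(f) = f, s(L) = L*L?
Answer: 36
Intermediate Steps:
s(L) = L**2
(p(1)*1)*s(6) = (1*1)*6**2 = 1*36 = 36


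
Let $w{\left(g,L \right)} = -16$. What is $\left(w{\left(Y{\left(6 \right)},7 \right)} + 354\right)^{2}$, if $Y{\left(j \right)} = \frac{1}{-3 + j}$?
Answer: $114244$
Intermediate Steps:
$\left(w{\left(Y{\left(6 \right)},7 \right)} + 354\right)^{2} = \left(-16 + 354\right)^{2} = 338^{2} = 114244$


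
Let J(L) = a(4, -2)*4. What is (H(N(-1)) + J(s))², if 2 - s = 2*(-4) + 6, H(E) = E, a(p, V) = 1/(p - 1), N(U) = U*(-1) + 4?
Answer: 361/9 ≈ 40.111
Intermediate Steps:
N(U) = 4 - U (N(U) = -U + 4 = 4 - U)
a(p, V) = 1/(-1 + p)
s = 4 (s = 2 - (2*(-4) + 6) = 2 - (-8 + 6) = 2 - 1*(-2) = 2 + 2 = 4)
J(L) = 4/3 (J(L) = 4/(-1 + 4) = 4/3)
(H(N(-1)) + J(s))² = ((4 - 1*(-1)) + 4/3)² = ((4 + 1) + 4/3)² = (5 + 4/3)² = (19/3)² = 361/9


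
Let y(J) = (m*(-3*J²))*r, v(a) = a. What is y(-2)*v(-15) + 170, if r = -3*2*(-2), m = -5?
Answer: -10630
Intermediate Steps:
r = 12 (r = -6*(-2) = 12)
y(J) = 180*J² (y(J) = -(-15)*J²*12 = (15*J²)*12 = 180*J²)
y(-2)*v(-15) + 170 = (180*(-2)²)*(-15) + 170 = (180*4)*(-15) + 170 = 720*(-15) + 170 = -10800 + 170 = -10630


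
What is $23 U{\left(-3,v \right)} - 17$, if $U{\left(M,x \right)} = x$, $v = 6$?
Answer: $121$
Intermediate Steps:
$23 U{\left(-3,v \right)} - 17 = 23 \cdot 6 - 17 = 138 - 17 = 121$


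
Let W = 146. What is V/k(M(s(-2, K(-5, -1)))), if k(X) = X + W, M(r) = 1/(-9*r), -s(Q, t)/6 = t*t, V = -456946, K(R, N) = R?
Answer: -616877100/197101 ≈ -3129.8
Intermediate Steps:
s(Q, t) = -6*t² (s(Q, t) = -6*t*t = -6*t²)
M(r) = -1/(9*r)
k(X) = 146 + X (k(X) = X + 146 = 146 + X)
V/k(M(s(-2, K(-5, -1)))) = -456946/(146 - 1/(9*((-6*(-5)²)))) = -456946/(146 - 1/(9*((-6*25)))) = -456946/(146 - ⅑/(-150)) = -456946/(146 - ⅑*(-1/150)) = -456946/(146 + 1/1350) = -456946/197101/1350 = -456946*1350/197101 = -616877100/197101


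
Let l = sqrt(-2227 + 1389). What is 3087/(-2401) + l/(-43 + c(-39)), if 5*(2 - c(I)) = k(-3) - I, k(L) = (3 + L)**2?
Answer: -9/7 - 5*I*sqrt(838)/244 ≈ -1.2857 - 0.5932*I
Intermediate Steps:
c(I) = 2 + I/5 (c(I) = 2 - ((3 - 3)**2 - I)/5 = 2 - (0**2 - I)/5 = 2 - (0 - I)/5 = 2 - (-1)*I/5 = 2 + I/5)
l = I*sqrt(838) (l = sqrt(-838) = I*sqrt(838) ≈ 28.948*I)
3087/(-2401) + l/(-43 + c(-39)) = 3087/(-2401) + (I*sqrt(838))/(-43 + (2 + (1/5)*(-39))) = 3087*(-1/2401) + (I*sqrt(838))/(-43 + (2 - 39/5)) = -9/7 + (I*sqrt(838))/(-43 - 29/5) = -9/7 + (I*sqrt(838))/(-244/5) = -9/7 + (I*sqrt(838))*(-5/244) = -9/7 - 5*I*sqrt(838)/244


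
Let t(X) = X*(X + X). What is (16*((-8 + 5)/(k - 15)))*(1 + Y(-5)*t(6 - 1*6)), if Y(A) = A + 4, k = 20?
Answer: -48/5 ≈ -9.6000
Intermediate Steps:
Y(A) = 4 + A
t(X) = 2*X**2 (t(X) = X*(2*X) = 2*X**2)
(16*((-8 + 5)/(k - 15)))*(1 + Y(-5)*t(6 - 1*6)) = (16*((-8 + 5)/(20 - 15)))*(1 + (4 - 5)*(2*(6 - 1*6)**2)) = (16*(-3/5))*(1 - 2*(6 - 6)**2) = (16*(-3*1/5))*(1 - 2*0**2) = (16*(-3/5))*(1 - 2*0) = -48*(1 - 1*0)/5 = -48*(1 + 0)/5 = -48/5*1 = -48/5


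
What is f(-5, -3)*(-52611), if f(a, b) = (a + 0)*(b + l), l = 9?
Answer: 1578330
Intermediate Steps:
f(a, b) = a*(9 + b) (f(a, b) = (a + 0)*(b + 9) = a*(9 + b))
f(-5, -3)*(-52611) = -5*(9 - 3)*(-52611) = -5*6*(-52611) = -30*(-52611) = 1578330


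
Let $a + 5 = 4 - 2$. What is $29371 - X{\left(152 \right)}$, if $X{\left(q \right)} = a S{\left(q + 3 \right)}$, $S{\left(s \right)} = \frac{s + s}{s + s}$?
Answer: $29374$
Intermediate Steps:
$S{\left(s \right)} = 1$ ($S{\left(s \right)} = \frac{2 s}{2 s} = 2 s \frac{1}{2 s} = 1$)
$a = -3$ ($a = -5 + \left(4 - 2\right) = -5 + 2 = -3$)
$X{\left(q \right)} = -3$ ($X{\left(q \right)} = \left(-3\right) 1 = -3$)
$29371 - X{\left(152 \right)} = 29371 - -3 = 29371 + 3 = 29374$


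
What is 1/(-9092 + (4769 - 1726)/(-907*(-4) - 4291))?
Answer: -39/354767 ≈ -0.00010993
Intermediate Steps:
1/(-9092 + (4769 - 1726)/(-907*(-4) - 4291)) = 1/(-9092 + 3043/(3628 - 4291)) = 1/(-9092 + 3043/(-663)) = 1/(-9092 + 3043*(-1/663)) = 1/(-9092 - 179/39) = 1/(-354767/39) = -39/354767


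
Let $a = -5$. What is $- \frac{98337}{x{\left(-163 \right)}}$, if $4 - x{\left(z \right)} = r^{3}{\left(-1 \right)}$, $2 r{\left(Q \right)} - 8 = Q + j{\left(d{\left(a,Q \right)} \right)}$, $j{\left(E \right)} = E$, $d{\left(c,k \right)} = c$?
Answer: $-32779$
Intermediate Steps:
$r{\left(Q \right)} = \frac{3}{2} + \frac{Q}{2}$ ($r{\left(Q \right)} = 4 + \frac{Q - 5}{2} = 4 + \frac{-5 + Q}{2} = 4 + \left(- \frac{5}{2} + \frac{Q}{2}\right) = \frac{3}{2} + \frac{Q}{2}$)
$x{\left(z \right)} = 3$ ($x{\left(z \right)} = 4 - \left(\frac{3}{2} + \frac{1}{2} \left(-1\right)\right)^{3} = 4 - \left(\frac{3}{2} - \frac{1}{2}\right)^{3} = 4 - 1^{3} = 4 - 1 = 3$)
$- \frac{98337}{x{\left(-163 \right)}} = - \frac{98337}{3} = \left(-98337\right) \frac{1}{3} = -32779$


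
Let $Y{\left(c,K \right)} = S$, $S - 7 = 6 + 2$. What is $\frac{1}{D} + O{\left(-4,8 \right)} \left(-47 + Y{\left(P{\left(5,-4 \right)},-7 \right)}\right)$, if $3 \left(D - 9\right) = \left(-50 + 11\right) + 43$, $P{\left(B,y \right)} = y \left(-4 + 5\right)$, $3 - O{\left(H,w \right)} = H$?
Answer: $- \frac{6941}{31} \approx -223.9$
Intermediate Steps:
$O{\left(H,w \right)} = 3 - H$
$S = 15$ ($S = 7 + \left(6 + 2\right) = 7 + 8 = 15$)
$P{\left(B,y \right)} = y$ ($P{\left(B,y \right)} = y 1 = y$)
$Y{\left(c,K \right)} = 15$
$D = \frac{31}{3}$ ($D = 9 + \frac{\left(-50 + 11\right) + 43}{3} = 9 + \frac{-39 + 43}{3} = 9 + \frac{1}{3} \cdot 4 = 9 + \frac{4}{3} = \frac{31}{3} \approx 10.333$)
$\frac{1}{D} + O{\left(-4,8 \right)} \left(-47 + Y{\left(P{\left(5,-4 \right)},-7 \right)}\right) = \frac{1}{\frac{31}{3}} + \left(3 - -4\right) \left(-47 + 15\right) = \frac{3}{31} + \left(3 + 4\right) \left(-32\right) = \frac{3}{31} + 7 \left(-32\right) = \frac{3}{31} - 224 = - \frac{6941}{31}$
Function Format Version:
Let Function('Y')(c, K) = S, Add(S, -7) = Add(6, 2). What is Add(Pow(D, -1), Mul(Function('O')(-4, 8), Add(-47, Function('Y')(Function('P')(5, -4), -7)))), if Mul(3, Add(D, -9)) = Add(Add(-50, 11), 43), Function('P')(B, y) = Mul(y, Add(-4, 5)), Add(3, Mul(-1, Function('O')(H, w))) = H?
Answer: Rational(-6941, 31) ≈ -223.90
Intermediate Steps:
Function('O')(H, w) = Add(3, Mul(-1, H))
S = 15 (S = Add(7, Add(6, 2)) = Add(7, 8) = 15)
Function('P')(B, y) = y (Function('P')(B, y) = Mul(y, 1) = y)
Function('Y')(c, K) = 15
D = Rational(31, 3) (D = Add(9, Mul(Rational(1, 3), Add(Add(-50, 11), 43))) = Add(9, Mul(Rational(1, 3), Add(-39, 43))) = Add(9, Mul(Rational(1, 3), 4)) = Add(9, Rational(4, 3)) = Rational(31, 3) ≈ 10.333)
Add(Pow(D, -1), Mul(Function('O')(-4, 8), Add(-47, Function('Y')(Function('P')(5, -4), -7)))) = Add(Pow(Rational(31, 3), -1), Mul(Add(3, Mul(-1, -4)), Add(-47, 15))) = Add(Rational(3, 31), Mul(Add(3, 4), -32)) = Add(Rational(3, 31), Mul(7, -32)) = Add(Rational(3, 31), -224) = Rational(-6941, 31)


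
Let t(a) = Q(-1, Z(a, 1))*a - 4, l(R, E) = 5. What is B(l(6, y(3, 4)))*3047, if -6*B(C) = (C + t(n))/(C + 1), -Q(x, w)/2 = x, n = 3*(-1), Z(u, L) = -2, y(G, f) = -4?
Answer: 15235/36 ≈ 423.19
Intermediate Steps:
n = -3
Q(x, w) = -2*x
t(a) = -4 + 2*a (t(a) = (-2*(-1))*a - 4 = 2*a - 4 = -4 + 2*a)
B(C) = -(-10 + C)/(6*(1 + C)) (B(C) = -(C + (-4 + 2*(-3)))/(6*(C + 1)) = -(C + (-4 - 6))/(6*(1 + C)) = -(C - 10)/(6*(1 + C)) = -(-10 + C)/(6*(1 + C)))
B(l(6, y(3, 4)))*3047 = ((10 - 1*5)/(6*(1 + 5)))*3047 = ((1/6)*(10 - 5)/6)*3047 = ((1/6)*(1/6)*5)*3047 = (5/36)*3047 = 15235/36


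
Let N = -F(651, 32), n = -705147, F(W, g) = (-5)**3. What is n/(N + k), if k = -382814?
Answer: 235049/127563 ≈ 1.8426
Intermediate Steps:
F(W, g) = -125
N = 125 (N = -1*(-125) = 125)
n/(N + k) = -705147/(125 - 382814) = -705147/(-382689) = -705147*(-1/382689) = 235049/127563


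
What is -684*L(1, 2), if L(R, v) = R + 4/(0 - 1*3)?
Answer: 228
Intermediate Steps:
L(R, v) = -4/3 + R (L(R, v) = R + 4/(0 - 3) = R + 4/(-3) = R + 4*(-⅓) = R - 4/3 = -4/3 + R)
-684*L(1, 2) = -684*(-4/3 + 1) = -684*(-⅓) = 228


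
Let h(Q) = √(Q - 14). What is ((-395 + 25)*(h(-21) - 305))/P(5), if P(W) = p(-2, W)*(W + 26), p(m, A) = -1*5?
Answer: -22570/31 + 74*I*√35/31 ≈ -728.06 + 14.122*I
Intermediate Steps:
h(Q) = √(-14 + Q)
p(m, A) = -5
P(W) = -130 - 5*W (P(W) = -5*(W + 26) = -5*(26 + W) = -130 - 5*W)
((-395 + 25)*(h(-21) - 305))/P(5) = ((-395 + 25)*(√(-14 - 21) - 305))/(-130 - 5*5) = (-370*(√(-35) - 305))/(-130 - 25) = -370*(I*√35 - 305)/(-155) = -370*(-305 + I*√35)*(-1/155) = (112850 - 370*I*√35)*(-1/155) = -22570/31 + 74*I*√35/31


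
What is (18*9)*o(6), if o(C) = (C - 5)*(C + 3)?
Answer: 1458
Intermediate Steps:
o(C) = (-5 + C)*(3 + C)
(18*9)*o(6) = (18*9)*(-15 + 6**2 - 2*6) = 162*(-15 + 36 - 12) = 162*9 = 1458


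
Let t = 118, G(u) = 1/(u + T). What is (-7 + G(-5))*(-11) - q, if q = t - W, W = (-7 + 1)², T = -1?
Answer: -19/6 ≈ -3.1667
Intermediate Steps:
W = 36 (W = (-6)² = 36)
G(u) = 1/(-1 + u) (G(u) = 1/(u - 1) = 1/(-1 + u))
q = 82 (q = 118 - 1*36 = 118 - 36 = 82)
(-7 + G(-5))*(-11) - q = (-7 + 1/(-1 - 5))*(-11) - 1*82 = (-7 + 1/(-6))*(-11) - 82 = (-7 - ⅙)*(-11) - 82 = -43/6*(-11) - 82 = 473/6 - 82 = -19/6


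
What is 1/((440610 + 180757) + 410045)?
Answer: 1/1031412 ≈ 9.6954e-7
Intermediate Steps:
1/((440610 + 180757) + 410045) = 1/(621367 + 410045) = 1/1031412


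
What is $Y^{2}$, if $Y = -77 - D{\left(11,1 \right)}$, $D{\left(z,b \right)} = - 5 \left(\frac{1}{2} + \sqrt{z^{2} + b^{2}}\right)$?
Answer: $\frac{34401}{4} - 745 \sqrt{122} \approx 371.46$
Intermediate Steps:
$D{\left(z,b \right)} = - \frac{5}{2} - 5 \sqrt{b^{2} + z^{2}}$ ($D{\left(z,b \right)} = - 5 \left(\frac{1}{2} + \sqrt{b^{2} + z^{2}}\right) = - \frac{5}{2} - 5 \sqrt{b^{2} + z^{2}}$)
$Y = - \frac{149}{2} + 5 \sqrt{122}$ ($Y = -77 - \left(- \frac{5}{2} - 5 \sqrt{1^{2} + 11^{2}}\right) = -77 - \left(- \frac{5}{2} - 5 \sqrt{1 + 121}\right) = -77 - \left(- \frac{5}{2} - 5 \sqrt{122}\right) = -77 + \left(\frac{5}{2} + 5 \sqrt{122}\right) = - \frac{149}{2} + 5 \sqrt{122} \approx -19.273$)
$Y^{2} = \left(- \frac{149}{2} + 5 \sqrt{122}\right)^{2}$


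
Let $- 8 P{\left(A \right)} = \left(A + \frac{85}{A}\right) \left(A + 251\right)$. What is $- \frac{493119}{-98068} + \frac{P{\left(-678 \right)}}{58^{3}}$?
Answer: $\frac{125652206092097}{25946034343296} \approx 4.8428$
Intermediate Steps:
$P{\left(A \right)} = - \frac{\left(251 + A\right) \left(A + \frac{85}{A}\right)}{8}$ ($P{\left(A \right)} = - \frac{\left(A + \frac{85}{A}\right) \left(A + 251\right)}{8} = - \frac{\left(A + \frac{85}{A}\right) \left(251 + A\right)}{8} = - \frac{\left(251 + A\right) \left(A + \frac{85}{A}\right)}{8}$)
$- \frac{493119}{-98068} + \frac{P{\left(-678 \right)}}{58^{3}} = - \frac{493119}{-98068} + \frac{\frac{1}{8} \frac{1}{-678} \left(-21335 - - 678 \left(85 + \left(-678\right)^{2} + 251 \left(-678\right)\right)\right)}{58^{3}} = \left(-493119\right) \left(- \frac{1}{98068}\right) + \frac{\frac{1}{8} \left(- \frac{1}{678}\right) \left(-21335 - - 678 \left(85 + 459684 - 170178\right)\right)}{195112} = \frac{493119}{98068} + \frac{1}{8} \left(- \frac{1}{678}\right) \left(-21335 - \left(-678\right) 289591\right) \frac{1}{195112} = \frac{493119}{98068} + \frac{1}{8} \left(- \frac{1}{678}\right) \left(-21335 + 196342698\right) \frac{1}{195112} = \frac{493119}{98068} + \frac{1}{8} \left(- \frac{1}{678}\right) 196321363 \cdot \frac{1}{195112} = \frac{493119}{98068} - \frac{196321363}{1058287488} = \frac{125652206092097}{25946034343296}$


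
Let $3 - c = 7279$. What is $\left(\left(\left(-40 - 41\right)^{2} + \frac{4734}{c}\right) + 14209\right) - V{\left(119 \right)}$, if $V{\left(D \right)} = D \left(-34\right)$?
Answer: $\frac{90278241}{3638} \approx 24815.0$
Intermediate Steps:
$c = -7276$ ($c = 3 - 7279 = -7276$)
$V{\left(D \right)} = - 34 D$
$\left(\left(\left(-40 - 41\right)^{2} + \frac{4734}{c}\right) + 14209\right) - V{\left(119 \right)} = \left(\left(\left(-40 - 41\right)^{2} + \frac{4734}{-7276}\right) + 14209\right) - \left(-34\right) 119 = \left(\left(\left(-81\right)^{2} + 4734 \left(- \frac{1}{7276}\right)\right) + 14209\right) - -4046 = \left(\left(6561 - \frac{2367}{3638}\right) + 14209\right) + 4046 = \left(\frac{23866551}{3638} + 14209\right) + 4046 = \frac{75558893}{3638} + 4046 = \frac{90278241}{3638}$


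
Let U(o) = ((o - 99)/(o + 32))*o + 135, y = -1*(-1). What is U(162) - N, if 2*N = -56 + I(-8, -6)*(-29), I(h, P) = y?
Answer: 44641/194 ≈ 230.11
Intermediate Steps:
y = 1
I(h, P) = 1
U(o) = 135 + o*(-99 + o)/(32 + o) (U(o) = ((-99 + o)/(32 + o))*o + 135 = o*(-99 + o)/(32 + o) + 135 = 135 + o*(-99 + o)/(32 + o))
N = -85/2 (N = (-56 + 1*(-29))/2 = (-56 - 29)/2 = (½)*(-85) = -85/2 ≈ -42.500)
U(162) - N = (4320 + 162² + 36*162)/(32 + 162) - 1*(-85/2) = (4320 + 26244 + 5832)/194 + 85/2 = (1/194)*36396 + 85/2 = 18198/97 + 85/2 = 44641/194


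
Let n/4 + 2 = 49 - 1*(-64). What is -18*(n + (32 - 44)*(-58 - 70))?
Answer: -35640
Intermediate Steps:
n = 444 (n = -8 + 4*(49 - 1*(-64)) = -8 + 4*(49 + 64) = -8 + 4*113 = -8 + 452 = 444)
-18*(n + (32 - 44)*(-58 - 70)) = -18*(444 + (32 - 44)*(-58 - 70)) = -18*(444 - 12*(-128)) = -18*(444 + 1536) = -18*1980 = -35640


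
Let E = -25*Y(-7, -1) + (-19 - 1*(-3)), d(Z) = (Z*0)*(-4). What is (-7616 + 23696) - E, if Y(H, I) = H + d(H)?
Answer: 15921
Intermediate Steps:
d(Z) = 0 (d(Z) = 0*(-4) = 0)
Y(H, I) = H (Y(H, I) = H + 0 = H)
E = 159 (E = -25*(-7) + (-19 - 1*(-3)) = 175 + (-19 + 3) = 175 - 16 = 159)
(-7616 + 23696) - E = (-7616 + 23696) - 1*159 = 16080 - 159 = 15921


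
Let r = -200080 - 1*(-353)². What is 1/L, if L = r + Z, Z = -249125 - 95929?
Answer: -1/669743 ≈ -1.4931e-6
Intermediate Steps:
Z = -345054
r = -324689 (r = -200080 - 1*124609 = -200080 - 124609 = -324689)
L = -669743 (L = -324689 - 345054 = -669743)
1/L = 1/(-669743) = -1/669743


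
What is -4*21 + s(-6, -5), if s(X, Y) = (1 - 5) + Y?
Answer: -93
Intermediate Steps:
s(X, Y) = -4 + Y
-4*21 + s(-6, -5) = -4*21 + (-4 - 5) = -84 - 9 = -93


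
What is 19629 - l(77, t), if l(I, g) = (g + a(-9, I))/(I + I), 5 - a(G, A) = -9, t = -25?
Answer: 274807/14 ≈ 19629.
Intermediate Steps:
a(G, A) = 14 (a(G, A) = 5 - 1*(-9) = 5 + 9 = 14)
l(I, g) = (14 + g)/(2*I) (l(I, g) = (g + 14)/(I + I) = (14 + g)/((2*I)) = (14 + g)*(1/(2*I)) = (14 + g)/(2*I))
19629 - l(77, t) = 19629 - (14 - 25)/(2*77) = 19629 - (-11)/(2*77) = 19629 - 1*(-1/14) = 19629 + 1/14 = 274807/14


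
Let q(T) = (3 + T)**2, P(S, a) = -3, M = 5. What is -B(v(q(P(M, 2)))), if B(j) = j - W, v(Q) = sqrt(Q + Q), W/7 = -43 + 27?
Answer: -112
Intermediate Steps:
W = -112 (W = 7*(-43 + 27) = 7*(-16) = -112)
v(Q) = sqrt(2)*sqrt(Q) (v(Q) = sqrt(2*Q) = sqrt(2)*sqrt(Q))
B(j) = 112 + j (B(j) = j - 1*(-112) = j + 112 = 112 + j)
-B(v(q(P(M, 2)))) = -(112 + sqrt(2)*sqrt((3 - 3)**2)) = -(112 + sqrt(2)*sqrt(0**2)) = -(112 + sqrt(2)*sqrt(0)) = -(112 + sqrt(2)*0) = -(112 + 0) = -1*112 = -112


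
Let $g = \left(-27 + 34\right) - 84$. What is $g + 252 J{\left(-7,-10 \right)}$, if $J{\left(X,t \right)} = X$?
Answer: $-1841$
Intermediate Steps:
$g = -77$ ($g = 7 - 84 = -77$)
$g + 252 J{\left(-7,-10 \right)} = -77 + 252 \left(-7\right) = -77 - 1764 = -1841$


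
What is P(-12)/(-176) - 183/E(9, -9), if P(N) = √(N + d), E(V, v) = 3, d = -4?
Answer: -61 - I/44 ≈ -61.0 - 0.022727*I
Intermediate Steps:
P(N) = √(-4 + N) (P(N) = √(N - 4) = √(-4 + N))
P(-12)/(-176) - 183/E(9, -9) = √(-4 - 12)/(-176) - 183/3 = √(-16)*(-1/176) - 183*⅓ = (4*I)*(-1/176) - 61 = -I/44 - 61 = -61 - I/44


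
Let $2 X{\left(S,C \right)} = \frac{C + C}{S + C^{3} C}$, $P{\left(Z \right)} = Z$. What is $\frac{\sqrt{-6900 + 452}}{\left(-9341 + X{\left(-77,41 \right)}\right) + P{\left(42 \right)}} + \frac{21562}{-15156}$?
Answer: $- \frac{10781}{7578} - \frac{11302736 i \sqrt{403}}{26276035475} \approx -1.4227 - 0.0086353 i$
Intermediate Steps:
$X{\left(S,C \right)} = \frac{C}{S + C^{4}}$ ($X{\left(S,C \right)} = \frac{\left(C + C\right) \frac{1}{S + C^{3} C}}{2} = \frac{2 C \frac{1}{S + C^{4}}}{2} = \frac{C}{S + C^{4}}$)
$\frac{\sqrt{-6900 + 452}}{\left(-9341 + X{\left(-77,41 \right)}\right) + P{\left(42 \right)}} + \frac{21562}{-15156} = \frac{\sqrt{-6900 + 452}}{\left(-9341 + \frac{41}{-77 + 41^{4}}\right) + 42} + \frac{21562}{-15156} = \frac{\sqrt{-6448}}{\left(-9341 + \frac{41}{-77 + 2825761}\right) + 42} + 21562 \left(- \frac{1}{15156}\right) = \frac{4 i \sqrt{403}}{\left(-9341 + \frac{41}{2825684}\right) + 42} - \frac{10781}{7578} = \frac{4 i \sqrt{403}}{- \frac{26394714203}{2825684} + 42} - \frac{10781}{7578} = \frac{4 i \sqrt{403}}{- \frac{26276035475}{2825684}} - \frac{10781}{7578} = 4 i \sqrt{403} \left(- \frac{2825684}{26276035475}\right) - \frac{10781}{7578} = - \frac{11302736 i \sqrt{403}}{26276035475} - \frac{10781}{7578} = - \frac{10781}{7578} - \frac{11302736 i \sqrt{403}}{26276035475}$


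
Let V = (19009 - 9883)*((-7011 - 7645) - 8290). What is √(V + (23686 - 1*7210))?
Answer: 4*I*√13086795 ≈ 14470.0*I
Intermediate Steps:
V = -209405196 (V = 9126*(-14656 - 8290) = 9126*(-22946) = -209405196)
√(V + (23686 - 1*7210)) = √(-209405196 + (23686 - 1*7210)) = √(-209405196 + (23686 - 7210)) = √(-209405196 + 16476) = √(-209388720) = 4*I*√13086795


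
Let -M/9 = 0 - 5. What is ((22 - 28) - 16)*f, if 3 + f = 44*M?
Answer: -43494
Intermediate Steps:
M = 45 (M = -9*(0 - 5) = -9*(-5) = 45)
f = 1977 (f = -3 + 44*45 = -3 + 1980 = 1977)
((22 - 28) - 16)*f = ((22 - 28) - 16)*1977 = (-6 - 16)*1977 = -22*1977 = -43494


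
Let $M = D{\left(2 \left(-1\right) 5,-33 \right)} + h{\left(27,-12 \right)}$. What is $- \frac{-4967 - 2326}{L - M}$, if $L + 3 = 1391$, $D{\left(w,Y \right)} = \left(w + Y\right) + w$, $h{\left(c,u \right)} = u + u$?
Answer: $\frac{7293}{1465} \approx 4.9782$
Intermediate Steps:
$h{\left(c,u \right)} = 2 u$
$D{\left(w,Y \right)} = Y + 2 w$ ($D{\left(w,Y \right)} = \left(Y + w\right) + w = Y + 2 w$)
$L = 1388$ ($L = -3 + 1391 = 1388$)
$M = -77$ ($M = \left(-33 + 2 \cdot 2 \left(-1\right) 5\right) + 2 \left(-12\right) = \left(-33 + 2 \left(\left(-2\right) 5\right)\right) - 24 = \left(-33 + 2 \left(-10\right)\right) - 24 = \left(-33 - 20\right) - 24 = -53 - 24 = -77$)
$- \frac{-4967 - 2326}{L - M} = - \frac{-4967 - 2326}{1388 - -77} = - \frac{-4967 - 2326}{1388 + 77} = - \frac{-7293}{1465} = \left(-1\right) \left(- \frac{7293}{1465}\right) = \frac{7293}{1465}$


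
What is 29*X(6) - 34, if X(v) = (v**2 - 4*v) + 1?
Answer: 343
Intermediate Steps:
X(v) = 1 + v**2 - 4*v
29*X(6) - 34 = 29*(1 + 6**2 - 4*6) - 34 = 29*(1 + 36 - 24) - 34 = 29*13 - 34 = 377 - 34 = 343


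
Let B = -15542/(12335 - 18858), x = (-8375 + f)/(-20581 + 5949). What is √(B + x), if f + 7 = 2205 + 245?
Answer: 3*√176376849606870/23861134 ≈ 1.6697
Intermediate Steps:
f = 2443 (f = -7 + (2205 + 245) = -7 + 2450 = 2443)
x = 1483/3658 (x = (-8375 + 2443)/(-20581 + 5949) = -5932/(-14632) = -5932*(-1/14632) = 1483/3658 ≈ 0.40541)
B = 15542/6523 (B = -15542/(-6523) = -15542*(-1/6523) = 15542/6523 ≈ 2.3826)
√(B + x) = √(15542/6523 + 1483/3658) = √(66526245/23861134) = 3*√176376849606870/23861134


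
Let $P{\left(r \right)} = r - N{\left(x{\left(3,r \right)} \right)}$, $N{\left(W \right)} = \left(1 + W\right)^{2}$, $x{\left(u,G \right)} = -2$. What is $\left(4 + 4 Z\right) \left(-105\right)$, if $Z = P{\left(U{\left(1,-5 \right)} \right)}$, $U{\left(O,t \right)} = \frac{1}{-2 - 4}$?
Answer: $70$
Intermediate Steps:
$U{\left(O,t \right)} = - \frac{1}{6}$ ($U{\left(O,t \right)} = \frac{1}{-6} = - \frac{1}{6}$)
$P{\left(r \right)} = -1 + r$ ($P{\left(r \right)} = r - \left(1 - 2\right)^{2} = r - \left(-1\right)^{2} = r - 1 = -1 + r$)
$Z = - \frac{7}{6}$ ($Z = -1 - \frac{1}{6} = - \frac{7}{6} \approx -1.1667$)
$\left(4 + 4 Z\right) \left(-105\right) = \left(4 + 4 \left(- \frac{7}{6}\right)\right) \left(-105\right) = \left(4 - \frac{14}{3}\right) \left(-105\right) = \left(- \frac{2}{3}\right) \left(-105\right) = 70$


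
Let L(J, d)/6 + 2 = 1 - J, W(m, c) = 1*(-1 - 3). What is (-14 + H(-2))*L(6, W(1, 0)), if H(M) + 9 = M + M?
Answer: 1134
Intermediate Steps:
W(m, c) = -4 (W(m, c) = 1*(-4) = -4)
H(M) = -9 + 2*M (H(M) = -9 + (M + M) = -9 + 2*M)
L(J, d) = -6 - 6*J (L(J, d) = -12 + 6*(1 - J) = -12 + (6 - 6*J) = -6 - 6*J)
(-14 + H(-2))*L(6, W(1, 0)) = (-14 + (-9 + 2*(-2)))*(-6 - 6*6) = (-14 + (-9 - 4))*(-6 - 36) = (-14 - 13)*(-42) = -27*(-42) = 1134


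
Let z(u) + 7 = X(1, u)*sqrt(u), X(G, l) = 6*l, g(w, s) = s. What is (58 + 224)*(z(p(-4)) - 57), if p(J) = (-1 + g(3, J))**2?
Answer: 193452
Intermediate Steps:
p(J) = (-1 + J)**2
z(u) = -7 + 6*u**(3/2) (z(u) = -7 + (6*u)*sqrt(u) = -7 + 6*u**(3/2))
(58 + 224)*(z(p(-4)) - 57) = (58 + 224)*((-7 + 6*((-1 - 4)**2)**(3/2)) - 57) = 282*((-7 + 6*((-5)**2)**(3/2)) - 57) = 282*((-7 + 6*25**(3/2)) - 57) = 282*((-7 + 6*125) - 57) = 282*((-7 + 750) - 57) = 282*(743 - 57) = 282*686 = 193452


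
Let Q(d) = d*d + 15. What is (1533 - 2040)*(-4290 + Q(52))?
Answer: 796497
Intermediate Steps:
Q(d) = 15 + d**2 (Q(d) = d**2 + 15 = 15 + d**2)
(1533 - 2040)*(-4290 + Q(52)) = (1533 - 2040)*(-4290 + (15 + 52**2)) = -507*(-4290 + (15 + 2704)) = -507*(-4290 + 2719) = -507*(-1571) = 796497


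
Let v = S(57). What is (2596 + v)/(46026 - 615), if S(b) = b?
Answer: 2653/45411 ≈ 0.058422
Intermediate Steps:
v = 57
(2596 + v)/(46026 - 615) = (2596 + 57)/(46026 - 615) = 2653/45411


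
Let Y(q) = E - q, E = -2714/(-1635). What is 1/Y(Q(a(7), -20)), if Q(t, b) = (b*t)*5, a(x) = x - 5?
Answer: 1635/329714 ≈ 0.0049588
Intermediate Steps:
a(x) = -5 + x
Q(t, b) = 5*b*t
E = 2714/1635 (E = -2714*(-1/1635) = 2714/1635 ≈ 1.6599)
Y(q) = 2714/1635 - q
1/Y(Q(a(7), -20)) = 1/(2714/1635 - 5*(-20)*(-5 + 7)) = 1/(2714/1635 - 5*(-20)*2) = 1/(2714/1635 - 1*(-200)) = 1/(2714/1635 + 200) = 1/(329714/1635) = 1635/329714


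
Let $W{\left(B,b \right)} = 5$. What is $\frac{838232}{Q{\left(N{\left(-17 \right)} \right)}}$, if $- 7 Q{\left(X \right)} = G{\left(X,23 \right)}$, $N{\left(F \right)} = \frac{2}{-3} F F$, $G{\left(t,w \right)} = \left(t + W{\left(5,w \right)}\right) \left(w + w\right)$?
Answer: $\frac{8801436}{12949} \approx 679.7$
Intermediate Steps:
$G{\left(t,w \right)} = 2 w \left(5 + t\right)$ ($G{\left(t,w \right)} = \left(t + 5\right) \left(w + w\right) = \left(5 + t\right) 2 w = 2 w \left(5 + t\right)$)
$N{\left(F \right)} = - \frac{2 F^{2}}{3}$ ($N{\left(F \right)} = 2 \left(- \frac{1}{3}\right) F F = - \frac{2 F}{3} F = - \frac{2 F^{2}}{3}$)
$Q{\left(X \right)} = - \frac{230}{7} - \frac{46 X}{7}$ ($Q{\left(X \right)} = - \frac{2 \cdot 23 \left(5 + X\right)}{7} = - \frac{230 + 46 X}{7} = - \frac{230}{7} - \frac{46 X}{7}$)
$\frac{838232}{Q{\left(N{\left(-17 \right)} \right)}} = \frac{838232}{- \frac{230}{7} - \frac{46 \left(- \frac{2 \left(-17\right)^{2}}{3}\right)}{7}} = \frac{838232}{- \frac{230}{7} - \frac{46 \left(\left(- \frac{2}{3}\right) 289\right)}{7}} = \frac{838232}{- \frac{230}{7} - - \frac{26588}{21}} = \frac{838232}{- \frac{230}{7} + \frac{26588}{21}} = \frac{838232}{\frac{25898}{21}} = 838232 \cdot \frac{21}{25898} = \frac{8801436}{12949}$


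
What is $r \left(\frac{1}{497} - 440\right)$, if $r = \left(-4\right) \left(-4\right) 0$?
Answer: $0$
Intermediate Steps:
$r = 0$ ($r = 16 \cdot 0 = 0$)
$r \left(\frac{1}{497} - 440\right) = 0 \left(\frac{1}{497} - 440\right) = 0 \left(- \frac{218679}{497}\right) = 0$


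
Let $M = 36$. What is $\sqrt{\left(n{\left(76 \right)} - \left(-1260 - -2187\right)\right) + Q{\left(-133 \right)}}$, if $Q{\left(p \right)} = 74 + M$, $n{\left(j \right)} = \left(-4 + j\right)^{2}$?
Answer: $\sqrt{4367} \approx 66.083$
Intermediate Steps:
$Q{\left(p \right)} = 110$ ($Q{\left(p \right)} = 74 + 36 = 110$)
$\sqrt{\left(n{\left(76 \right)} - \left(-1260 - -2187\right)\right) + Q{\left(-133 \right)}} = \sqrt{\left(\left(-4 + 76\right)^{2} - \left(-1260 - -2187\right)\right) + 110} = \sqrt{\left(72^{2} - \left(-1260 + 2187\right)\right) + 110} = \sqrt{\left(5184 - 927\right) + 110} = \sqrt{4257 + 110} = \sqrt{4367}$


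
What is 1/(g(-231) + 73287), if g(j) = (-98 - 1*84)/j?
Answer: 33/2418497 ≈ 1.3645e-5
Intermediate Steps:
g(j) = -182/j (g(j) = (-98 - 84)/j = -182/j)
1/(g(-231) + 73287) = 1/(-182/(-231) + 73287) = 1/(-182*(-1/231) + 73287) = 1/(26/33 + 73287) = 1/(2418497/33) = 33/2418497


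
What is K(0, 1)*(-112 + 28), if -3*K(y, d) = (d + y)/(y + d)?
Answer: 28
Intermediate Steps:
K(y, d) = -⅓ (K(y, d) = -(d + y)/(3*(y + d)) = -(d + y)/(3*(d + y)) = -⅓*1 = -⅓)
K(0, 1)*(-112 + 28) = -(-112 + 28)/3 = -⅓*(-84) = 28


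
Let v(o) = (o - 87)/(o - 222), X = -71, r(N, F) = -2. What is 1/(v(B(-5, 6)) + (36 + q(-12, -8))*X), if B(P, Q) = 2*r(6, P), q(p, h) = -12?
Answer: -226/385013 ≈ -0.00058699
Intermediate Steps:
B(P, Q) = -4 (B(P, Q) = 2*(-2) = -4)
v(o) = (-87 + o)/(-222 + o)
1/(v(B(-5, 6)) + (36 + q(-12, -8))*X) = 1/((-87 - 4)/(-222 - 4) + (36 - 12)*(-71)) = 1/(-91/(-226) + 24*(-71)) = 1/(-1/226*(-91) - 1704) = 1/(91/226 - 1704) = 1/(-385013/226) = -226/385013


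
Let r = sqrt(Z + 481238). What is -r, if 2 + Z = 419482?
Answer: -7*sqrt(18382) ≈ -949.06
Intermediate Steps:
Z = 419480 (Z = -2 + 419482 = 419480)
r = 7*sqrt(18382) (r = sqrt(419480 + 481238) = sqrt(900718) = 7*sqrt(18382) ≈ 949.06)
-r = -7*sqrt(18382)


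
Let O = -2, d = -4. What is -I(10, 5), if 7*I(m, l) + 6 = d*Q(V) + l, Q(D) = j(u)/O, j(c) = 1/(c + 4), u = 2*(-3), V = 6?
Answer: 2/7 ≈ 0.28571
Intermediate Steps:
u = -6
j(c) = 1/(4 + c)
Q(D) = ¼ (Q(D) = 1/((4 - 6)*(-2)) = -½/(-2) = -½*(-½) = ¼)
I(m, l) = -1 + l/7 (I(m, l) = -6/7 + (-4*¼ + l)/7 = -6/7 + (-1 + l)/7 = -6/7 + (-⅐ + l/7) = -1 + l/7)
-I(10, 5) = -(-1 + (⅐)*5) = -(-1 + 5/7) = -1*(-2/7) = 2/7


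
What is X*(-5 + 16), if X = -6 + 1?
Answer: -55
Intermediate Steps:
X = -5
X*(-5 + 16) = -5*(-5 + 16) = -5*11 = -55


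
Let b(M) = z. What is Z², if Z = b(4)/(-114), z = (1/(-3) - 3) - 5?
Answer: 625/116964 ≈ 0.0053435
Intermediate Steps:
z = -25/3 (z = (-⅓ - 3) - 5 = -10/3 - 5 = -25/3 ≈ -8.3333)
b(M) = -25/3
Z = 25/342 (Z = -25/3/(-114) = -25/3*(-1/114) = 25/342 ≈ 0.073099)
Z² = (25/342)² = 625/116964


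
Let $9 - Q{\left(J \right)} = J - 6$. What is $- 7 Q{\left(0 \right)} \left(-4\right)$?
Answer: $420$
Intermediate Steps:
$Q{\left(J \right)} = 15 - J$ ($Q{\left(J \right)} = 9 - \left(J - 6\right) = 9 - \left(-6 + J\right) = 15 - J$)
$- 7 Q{\left(0 \right)} \left(-4\right) = - 7 \left(15 - 0\right) \left(-4\right) = - 7 \left(15 + 0\right) \left(-4\right) = \left(-7\right) 15 \left(-4\right) = \left(-105\right) \left(-4\right) = 420$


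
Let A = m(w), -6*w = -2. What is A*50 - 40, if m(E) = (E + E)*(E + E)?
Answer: -160/9 ≈ -17.778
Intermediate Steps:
w = ⅓ (w = -⅙*(-2) = ⅓ ≈ 0.33333)
m(E) = 4*E² (m(E) = (2*E)*(2*E) = 4*E²)
A = 4/9 (A = 4*(⅓)² = 4*(⅑) = 4/9 ≈ 0.44444)
A*50 - 40 = (4/9)*50 - 40 = 200/9 - 40 = -160/9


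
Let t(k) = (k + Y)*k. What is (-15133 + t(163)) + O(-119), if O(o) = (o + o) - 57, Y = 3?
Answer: 11630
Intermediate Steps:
O(o) = -57 + 2*o (O(o) = 2*o - 57 = -57 + 2*o)
t(k) = k*(3 + k) (t(k) = (k + 3)*k = (3 + k)*k = k*(3 + k))
(-15133 + t(163)) + O(-119) = (-15133 + 163*(3 + 163)) + (-57 + 2*(-119)) = (-15133 + 163*166) + (-57 - 238) = (-15133 + 27058) - 295 = 11925 - 295 = 11630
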